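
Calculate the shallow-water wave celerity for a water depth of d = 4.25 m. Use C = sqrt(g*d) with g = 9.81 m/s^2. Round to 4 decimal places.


Using the shallow-water approximation:
C = sqrt(g * d) = sqrt(9.81 * 4.25)
C = sqrt(41.6925)
C = 6.4570 m/s

6.4570


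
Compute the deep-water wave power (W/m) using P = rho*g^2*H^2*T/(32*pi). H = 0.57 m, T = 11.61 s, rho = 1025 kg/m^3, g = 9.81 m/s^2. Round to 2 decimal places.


P = rho * g^2 * H^2 * T / (32 * pi)
P = 1025 * 9.81^2 * 0.57^2 * 11.61 / (32 * pi)
P = 1025 * 96.2361 * 0.3249 * 11.61 / 100.53096
P = 3701.21 W/m

3701.21


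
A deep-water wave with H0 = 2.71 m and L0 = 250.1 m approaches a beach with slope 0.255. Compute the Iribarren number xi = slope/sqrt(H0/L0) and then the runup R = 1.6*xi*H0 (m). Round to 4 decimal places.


xi = slope / sqrt(H0/L0)
H0/L0 = 2.71/250.1 = 0.010836
sqrt(0.010836) = 0.104095
xi = 0.255 / 0.104095 = 2.449697
R = 1.6 * xi * H0 = 1.6 * 2.449697 * 2.71
R = 10.6219 m

10.6219


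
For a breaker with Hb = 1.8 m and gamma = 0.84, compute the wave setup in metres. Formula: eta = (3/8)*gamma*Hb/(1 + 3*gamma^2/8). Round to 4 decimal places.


eta = (3/8) * gamma * Hb / (1 + 3*gamma^2/8)
Numerator = (3/8) * 0.84 * 1.8 = 0.567000
Denominator = 1 + 3*0.84^2/8 = 1 + 0.264600 = 1.264600
eta = 0.567000 / 1.264600
eta = 0.4484 m

0.4484


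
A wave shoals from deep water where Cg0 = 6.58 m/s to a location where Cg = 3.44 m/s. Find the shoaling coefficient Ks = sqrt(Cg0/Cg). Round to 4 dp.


Ks = sqrt(Cg0 / Cg)
Ks = sqrt(6.58 / 3.44)
Ks = sqrt(1.9128)
Ks = 1.3830

1.3830


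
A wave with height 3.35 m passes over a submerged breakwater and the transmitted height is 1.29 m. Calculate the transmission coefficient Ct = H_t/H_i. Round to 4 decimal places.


Ct = H_t / H_i
Ct = 1.29 / 3.35
Ct = 0.3851

0.3851


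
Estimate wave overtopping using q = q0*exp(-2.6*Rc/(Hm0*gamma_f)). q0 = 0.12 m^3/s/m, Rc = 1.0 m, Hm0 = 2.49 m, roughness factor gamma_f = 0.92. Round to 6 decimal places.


q = q0 * exp(-2.6 * Rc / (Hm0 * gamma_f))
Exponent = -2.6 * 1.0 / (2.49 * 0.92)
= -2.6 * 1.0 / 2.2908
= -1.134975
exp(-1.134975) = 0.321430
q = 0.12 * 0.321430
q = 0.038572 m^3/s/m

0.038572


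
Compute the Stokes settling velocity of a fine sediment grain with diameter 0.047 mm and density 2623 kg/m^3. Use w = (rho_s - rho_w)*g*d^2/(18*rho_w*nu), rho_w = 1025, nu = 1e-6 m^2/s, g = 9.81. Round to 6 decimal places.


w = (rho_s - rho_w) * g * d^2 / (18 * rho_w * nu)
d = 0.047 mm = 0.000047 m
rho_s - rho_w = 2623 - 1025 = 1598
Numerator = 1598 * 9.81 * (0.000047)^2 = 0.000034629123
Denominator = 18 * 1025 * 1e-6 = 0.018450
w = 0.001877 m/s

0.001877


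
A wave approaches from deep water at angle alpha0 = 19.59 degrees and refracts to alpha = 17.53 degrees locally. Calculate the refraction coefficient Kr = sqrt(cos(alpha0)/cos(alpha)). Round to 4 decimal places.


Kr = sqrt(cos(alpha0) / cos(alpha))
cos(19.59) = 0.942116
cos(17.53) = 0.953559
Kr = sqrt(0.942116 / 0.953559)
Kr = sqrt(0.987999)
Kr = 0.9940

0.9940


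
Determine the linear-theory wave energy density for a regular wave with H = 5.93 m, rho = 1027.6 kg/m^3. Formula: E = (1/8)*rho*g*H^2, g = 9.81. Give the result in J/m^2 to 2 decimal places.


E = (1/8) * rho * g * H^2
E = (1/8) * 1027.6 * 9.81 * 5.93^2
E = 0.125 * 1027.6 * 9.81 * 35.1649
E = 44311.10 J/m^2

44311.10


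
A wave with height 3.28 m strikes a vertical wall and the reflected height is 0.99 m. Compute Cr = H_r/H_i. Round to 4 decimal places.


Cr = H_r / H_i
Cr = 0.99 / 3.28
Cr = 0.3018

0.3018


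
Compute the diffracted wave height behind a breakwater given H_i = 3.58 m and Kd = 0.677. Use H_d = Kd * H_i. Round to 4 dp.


H_d = Kd * H_i
H_d = 0.677 * 3.58
H_d = 2.4237 m

2.4237


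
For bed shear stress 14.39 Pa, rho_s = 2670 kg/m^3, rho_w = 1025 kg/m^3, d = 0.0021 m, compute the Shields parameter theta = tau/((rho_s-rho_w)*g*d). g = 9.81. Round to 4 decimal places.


theta = tau / ((rho_s - rho_w) * g * d)
rho_s - rho_w = 2670 - 1025 = 1645
Denominator = 1645 * 9.81 * 0.0021 = 33.888645
theta = 14.39 / 33.888645
theta = 0.4246

0.4246


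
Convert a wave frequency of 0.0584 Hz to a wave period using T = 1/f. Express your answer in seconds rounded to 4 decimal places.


T = 1 / f
T = 1 / 0.0584
T = 17.1233 s

17.1233


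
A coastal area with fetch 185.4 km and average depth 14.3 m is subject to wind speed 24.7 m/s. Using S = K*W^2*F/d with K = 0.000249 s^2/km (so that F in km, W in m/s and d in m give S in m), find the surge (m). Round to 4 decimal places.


S = K * W^2 * F / d
W^2 = 24.7^2 = 610.09
S = 0.000249 * 610.09 * 185.4 / 14.3
Numerator = 0.000249 * 610.09 * 185.4 = 28.164561
S = 28.164561 / 14.3 = 1.9695 m

1.9695


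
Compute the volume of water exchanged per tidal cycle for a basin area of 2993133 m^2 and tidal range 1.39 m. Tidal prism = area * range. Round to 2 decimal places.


Tidal prism = Area * Tidal range
P = 2993133 * 1.39
P = 4160454.87 m^3

4160454.87


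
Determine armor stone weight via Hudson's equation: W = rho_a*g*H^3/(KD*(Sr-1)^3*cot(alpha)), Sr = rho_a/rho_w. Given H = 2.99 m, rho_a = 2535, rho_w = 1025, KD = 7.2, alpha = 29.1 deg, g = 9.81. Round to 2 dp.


Sr = rho_a / rho_w = 2535 / 1025 = 2.473171
(Sr - 1) = 1.473171
(Sr - 1)^3 = 3.197122
cot(29.1) = 1 / tan(29.1) = 1 / 0.556593 = 1.796645
Numerator = 2535 * 9.81 * 2.99^3 = 664753.3521
Denominator = 7.2 * 3.197122 * 1.796645 = 41.357484
W = 664753.3521 / 41.357484
W = 16073.35 N

16073.35


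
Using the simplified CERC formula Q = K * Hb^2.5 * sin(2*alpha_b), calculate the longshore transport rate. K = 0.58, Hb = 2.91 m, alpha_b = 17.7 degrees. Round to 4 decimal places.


Q = K * Hb^2.5 * sin(2 * alpha_b)
Hb^2.5 = 2.91^2.5 = 14.445496
sin(2 * 17.7) = sin(35.4) = 0.579281
Q = 0.58 * 14.445496 * 0.579281
Q = 4.8534 m^3/s

4.8534


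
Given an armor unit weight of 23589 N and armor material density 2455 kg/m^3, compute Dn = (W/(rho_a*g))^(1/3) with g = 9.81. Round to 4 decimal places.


V = W / (rho_a * g)
V = 23589 / (2455 * 9.81)
V = 23589 / 24083.55
V = 0.979465 m^3
Dn = V^(1/3) = 0.979465^(1/3)
Dn = 0.9931 m

0.9931


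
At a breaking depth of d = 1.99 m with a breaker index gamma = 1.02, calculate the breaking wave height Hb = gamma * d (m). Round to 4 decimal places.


Hb = gamma * d
Hb = 1.02 * 1.99
Hb = 2.0298 m

2.0298


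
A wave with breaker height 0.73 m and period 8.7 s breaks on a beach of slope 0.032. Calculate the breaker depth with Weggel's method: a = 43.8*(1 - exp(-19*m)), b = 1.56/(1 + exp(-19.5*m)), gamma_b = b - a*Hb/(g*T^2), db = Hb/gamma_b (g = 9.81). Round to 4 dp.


a = 43.8 * (1 - exp(-19 * m))
exp(-19 * 0.032) = exp(-0.6080) = 0.544439
a = 43.8 * (1 - 0.544439) = 19.953587
b = 1.56 / (1 + exp(-19.5 * m))
exp(-19.5 * 0.032) = exp(-0.6240) = 0.535797
b = 1.56 / (1 + 0.535797) = 1.015759
Hb / (g * T^2) = 0.73 / (9.81 * 8.7^2) = 0.73 / 742.5189 = 0.00098314
gamma_b = b - a * Hb/(g*T^2) = 1.015759 - 19.953587 * 0.00098314 = 0.996142
db = Hb / gamma_b = 0.73 / 0.996142
db = 0.7328 m

0.7328


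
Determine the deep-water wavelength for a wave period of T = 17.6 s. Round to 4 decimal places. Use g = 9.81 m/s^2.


L0 = g * T^2 / (2 * pi)
L0 = 9.81 * 17.6^2 / (2 * pi)
L0 = 9.81 * 309.7600 / 6.28319
L0 = 3038.7456 / 6.28319
L0 = 483.6314 m

483.6314


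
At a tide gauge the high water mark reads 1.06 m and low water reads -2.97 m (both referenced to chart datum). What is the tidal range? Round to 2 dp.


Tidal range = High water - Low water
Tidal range = 1.06 - (-2.97)
Tidal range = 4.03 m

4.03


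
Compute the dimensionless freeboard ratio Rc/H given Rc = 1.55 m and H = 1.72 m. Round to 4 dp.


Relative freeboard = Rc / H
= 1.55 / 1.72
= 0.9012

0.9012


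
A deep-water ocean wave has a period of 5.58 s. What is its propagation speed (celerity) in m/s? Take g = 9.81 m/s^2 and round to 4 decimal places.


We use the deep-water celerity formula:
C = g * T / (2 * pi)
C = 9.81 * 5.58 / (2 * 3.14159...)
C = 54.739800 / 6.283185
C = 8.7121 m/s

8.7121


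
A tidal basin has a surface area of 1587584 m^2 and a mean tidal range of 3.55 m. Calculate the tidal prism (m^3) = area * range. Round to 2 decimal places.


Tidal prism = Area * Tidal range
P = 1587584 * 3.55
P = 5635923.20 m^3

5635923.20


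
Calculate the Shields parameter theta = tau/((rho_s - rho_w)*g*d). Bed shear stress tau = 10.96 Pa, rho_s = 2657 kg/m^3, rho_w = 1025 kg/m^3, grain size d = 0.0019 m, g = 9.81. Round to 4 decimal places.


theta = tau / ((rho_s - rho_w) * g * d)
rho_s - rho_w = 2657 - 1025 = 1632
Denominator = 1632 * 9.81 * 0.0019 = 30.418848
theta = 10.96 / 30.418848
theta = 0.3603

0.3603


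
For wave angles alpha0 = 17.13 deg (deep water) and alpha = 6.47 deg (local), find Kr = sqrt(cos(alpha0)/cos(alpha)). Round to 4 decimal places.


Kr = sqrt(cos(alpha0) / cos(alpha))
cos(17.13) = 0.955639
cos(6.47) = 0.993631
Kr = sqrt(0.955639 / 0.993631)
Kr = sqrt(0.961764)
Kr = 0.9807

0.9807


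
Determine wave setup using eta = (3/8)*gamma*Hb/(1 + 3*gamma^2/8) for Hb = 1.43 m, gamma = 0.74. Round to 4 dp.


eta = (3/8) * gamma * Hb / (1 + 3*gamma^2/8)
Numerator = (3/8) * 0.74 * 1.43 = 0.396825
Denominator = 1 + 3*0.74^2/8 = 1 + 0.205350 = 1.205350
eta = 0.396825 / 1.205350
eta = 0.3292 m

0.3292


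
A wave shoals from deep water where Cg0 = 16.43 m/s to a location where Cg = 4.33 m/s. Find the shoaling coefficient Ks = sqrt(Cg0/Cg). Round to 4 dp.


Ks = sqrt(Cg0 / Cg)
Ks = sqrt(16.43 / 4.33)
Ks = sqrt(3.7945)
Ks = 1.9479

1.9479


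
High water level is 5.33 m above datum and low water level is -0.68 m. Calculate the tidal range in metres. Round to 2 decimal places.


Tidal range = High water - Low water
Tidal range = 5.33 - (-0.68)
Tidal range = 6.01 m

6.01


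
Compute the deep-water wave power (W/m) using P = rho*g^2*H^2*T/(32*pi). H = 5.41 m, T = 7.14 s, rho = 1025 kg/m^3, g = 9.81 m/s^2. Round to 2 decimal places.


P = rho * g^2 * H^2 * T / (32 * pi)
P = 1025 * 9.81^2 * 5.41^2 * 7.14 / (32 * pi)
P = 1025 * 96.2361 * 29.2681 * 7.14 / 100.53096
P = 205047.64 W/m

205047.64


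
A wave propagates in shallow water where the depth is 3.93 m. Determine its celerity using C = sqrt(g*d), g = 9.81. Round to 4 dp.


Using the shallow-water approximation:
C = sqrt(g * d) = sqrt(9.81 * 3.93)
C = sqrt(38.5533)
C = 6.2091 m/s

6.2091


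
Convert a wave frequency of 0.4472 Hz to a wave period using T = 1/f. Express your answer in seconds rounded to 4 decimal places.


T = 1 / f
T = 1 / 0.4472
T = 2.2361 s

2.2361


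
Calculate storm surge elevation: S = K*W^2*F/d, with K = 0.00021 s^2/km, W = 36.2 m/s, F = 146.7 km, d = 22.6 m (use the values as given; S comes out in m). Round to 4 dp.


S = K * W^2 * F / d
W^2 = 36.2^2 = 1310.44
S = 0.00021 * 1310.44 * 146.7 / 22.6
Numerator = 0.00021 * 1310.44 * 146.7 = 40.370725
S = 40.370725 / 22.6 = 1.7863 m

1.7863


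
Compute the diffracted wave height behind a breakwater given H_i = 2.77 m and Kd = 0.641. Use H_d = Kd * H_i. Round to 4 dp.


H_d = Kd * H_i
H_d = 0.641 * 2.77
H_d = 1.7756 m

1.7756


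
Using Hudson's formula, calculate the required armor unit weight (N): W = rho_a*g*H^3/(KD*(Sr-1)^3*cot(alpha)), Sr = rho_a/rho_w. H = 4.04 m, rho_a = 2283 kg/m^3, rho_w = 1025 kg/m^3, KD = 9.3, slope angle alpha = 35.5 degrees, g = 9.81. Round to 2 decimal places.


Sr = rho_a / rho_w = 2283 / 1025 = 2.227317
(Sr - 1) = 1.227317
(Sr - 1)^3 = 1.848717
cot(35.5) = 1 / tan(35.5) = 1 / 0.713293 = 1.401948
Numerator = 2283 * 9.81 * 4.04^3 = 1476790.9226
Denominator = 9.3 * 1.848717 * 1.401948 = 24.103787
W = 1476790.9226 / 24.103787
W = 61268.01 N

61268.01


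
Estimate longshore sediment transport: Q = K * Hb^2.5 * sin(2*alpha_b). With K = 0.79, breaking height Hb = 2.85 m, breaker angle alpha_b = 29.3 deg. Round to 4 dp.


Q = K * Hb^2.5 * sin(2 * alpha_b)
Hb^2.5 = 2.85^2.5 = 13.712358
sin(2 * 29.3) = sin(58.6) = 0.853551
Q = 0.79 * 13.712358 * 0.853551
Q = 9.2463 m^3/s

9.2463


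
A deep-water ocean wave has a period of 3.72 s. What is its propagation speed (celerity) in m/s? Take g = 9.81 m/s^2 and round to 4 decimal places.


We use the deep-water celerity formula:
C = g * T / (2 * pi)
C = 9.81 * 3.72 / (2 * 3.14159...)
C = 36.493200 / 6.283185
C = 5.8081 m/s

5.8081


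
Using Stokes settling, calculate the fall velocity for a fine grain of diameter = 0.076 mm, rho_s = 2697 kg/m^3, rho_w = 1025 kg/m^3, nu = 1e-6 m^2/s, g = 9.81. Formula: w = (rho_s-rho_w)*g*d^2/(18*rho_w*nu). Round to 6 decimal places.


w = (rho_s - rho_w) * g * d^2 / (18 * rho_w * nu)
d = 0.076 mm = 0.000076 m
rho_s - rho_w = 2697 - 1025 = 1672
Numerator = 1672 * 9.81 * (0.000076)^2 = 0.000094739800
Denominator = 18 * 1025 * 1e-6 = 0.018450
w = 0.005135 m/s

0.005135


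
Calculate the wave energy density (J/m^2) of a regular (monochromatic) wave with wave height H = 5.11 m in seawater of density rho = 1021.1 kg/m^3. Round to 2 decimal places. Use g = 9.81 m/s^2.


E = (1/8) * rho * g * H^2
E = (1/8) * 1021.1 * 9.81 * 5.11^2
E = 0.125 * 1021.1 * 9.81 * 26.1121
E = 32695.58 J/m^2

32695.58


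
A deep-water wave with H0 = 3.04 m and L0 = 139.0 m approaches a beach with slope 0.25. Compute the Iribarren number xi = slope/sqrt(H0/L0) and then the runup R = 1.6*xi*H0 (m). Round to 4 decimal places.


xi = slope / sqrt(H0/L0)
H0/L0 = 3.04/139.0 = 0.021871
sqrt(0.021871) = 0.147887
xi = 0.25 / 0.147887 = 1.690482
R = 1.6 * xi * H0 = 1.6 * 1.690482 * 3.04
R = 8.2225 m

8.2225


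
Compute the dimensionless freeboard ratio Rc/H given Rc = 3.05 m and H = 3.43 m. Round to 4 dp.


Relative freeboard = Rc / H
= 3.05 / 3.43
= 0.8892

0.8892


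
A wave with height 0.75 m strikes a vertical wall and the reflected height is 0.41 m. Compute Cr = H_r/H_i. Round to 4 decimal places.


Cr = H_r / H_i
Cr = 0.41 / 0.75
Cr = 0.5467

0.5467


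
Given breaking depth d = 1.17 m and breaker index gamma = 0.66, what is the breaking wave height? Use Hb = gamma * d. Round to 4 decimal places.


Hb = gamma * d
Hb = 0.66 * 1.17
Hb = 0.7722 m

0.7722


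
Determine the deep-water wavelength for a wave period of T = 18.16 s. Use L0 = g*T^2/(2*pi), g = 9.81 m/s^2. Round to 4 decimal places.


L0 = g * T^2 / (2 * pi)
L0 = 9.81 * 18.16^2 / (2 * pi)
L0 = 9.81 * 329.7856 / 6.28319
L0 = 3235.1967 / 6.28319
L0 = 514.8976 m

514.8976


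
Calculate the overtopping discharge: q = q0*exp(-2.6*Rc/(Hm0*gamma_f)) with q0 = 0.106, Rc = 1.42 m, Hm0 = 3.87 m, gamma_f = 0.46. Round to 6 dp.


q = q0 * exp(-2.6 * Rc / (Hm0 * gamma_f))
Exponent = -2.6 * 1.42 / (3.87 * 0.46)
= -2.6 * 1.42 / 1.7802
= -2.073924
exp(-2.073924) = 0.125692
q = 0.106 * 0.125692
q = 0.013323 m^3/s/m

0.013323


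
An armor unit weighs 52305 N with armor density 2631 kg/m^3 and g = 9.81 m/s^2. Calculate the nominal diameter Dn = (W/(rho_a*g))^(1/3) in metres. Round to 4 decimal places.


V = W / (rho_a * g)
V = 52305 / (2631 * 9.81)
V = 52305 / 25810.11
V = 2.026531 m^3
Dn = V^(1/3) = 2.026531^(1/3)
Dn = 1.2655 m

1.2655


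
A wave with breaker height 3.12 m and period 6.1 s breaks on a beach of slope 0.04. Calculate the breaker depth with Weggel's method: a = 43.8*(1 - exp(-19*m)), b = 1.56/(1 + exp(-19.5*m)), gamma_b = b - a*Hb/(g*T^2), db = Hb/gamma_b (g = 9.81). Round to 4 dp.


a = 43.8 * (1 - exp(-19 * m))
exp(-19 * 0.04) = exp(-0.7600) = 0.467666
a = 43.8 * (1 - 0.467666) = 23.316210
b = 1.56 / (1 + exp(-19.5 * m))
exp(-19.5 * 0.04) = exp(-0.7800) = 0.458406
b = 1.56 / (1 + 0.458406) = 1.069661
Hb / (g * T^2) = 3.12 / (9.81 * 6.1^2) = 3.12 / 365.0301 = 0.00854724
gamma_b = b - a * Hb/(g*T^2) = 1.069661 - 23.316210 * 0.00854724 = 0.870372
db = Hb / gamma_b = 3.12 / 0.870372
db = 3.5847 m

3.5847


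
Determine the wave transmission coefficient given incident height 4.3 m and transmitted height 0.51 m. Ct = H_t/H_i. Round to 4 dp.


Ct = H_t / H_i
Ct = 0.51 / 4.3
Ct = 0.1186

0.1186


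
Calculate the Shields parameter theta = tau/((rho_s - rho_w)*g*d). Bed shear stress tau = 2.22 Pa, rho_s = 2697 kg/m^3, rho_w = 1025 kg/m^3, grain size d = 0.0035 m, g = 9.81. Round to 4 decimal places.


theta = tau / ((rho_s - rho_w) * g * d)
rho_s - rho_w = 2697 - 1025 = 1672
Denominator = 1672 * 9.81 * 0.0035 = 57.408120
theta = 2.22 / 57.408120
theta = 0.0387

0.0387


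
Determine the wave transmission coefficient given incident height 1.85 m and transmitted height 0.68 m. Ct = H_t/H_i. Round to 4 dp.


Ct = H_t / H_i
Ct = 0.68 / 1.85
Ct = 0.3676

0.3676


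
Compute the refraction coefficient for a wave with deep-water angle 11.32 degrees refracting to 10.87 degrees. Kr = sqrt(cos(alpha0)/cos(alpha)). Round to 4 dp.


Kr = sqrt(cos(alpha0) / cos(alpha))
cos(11.32) = 0.980546
cos(10.87) = 0.982058
Kr = sqrt(0.980546 / 0.982058)
Kr = sqrt(0.998461)
Kr = 0.9992

0.9992


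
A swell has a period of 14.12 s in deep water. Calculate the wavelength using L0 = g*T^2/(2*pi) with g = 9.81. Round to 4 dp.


L0 = g * T^2 / (2 * pi)
L0 = 9.81 * 14.12^2 / (2 * pi)
L0 = 9.81 * 199.3744 / 6.28319
L0 = 1955.8629 / 6.28319
L0 = 311.2852 m

311.2852


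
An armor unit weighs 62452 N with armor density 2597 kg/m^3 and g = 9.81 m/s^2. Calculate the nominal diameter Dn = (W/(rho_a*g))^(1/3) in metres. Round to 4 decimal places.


V = W / (rho_a * g)
V = 62452 / (2597 * 9.81)
V = 62452 / 25476.57
V = 2.451350 m^3
Dn = V^(1/3) = 2.451350^(1/3)
Dn = 1.3483 m

1.3483


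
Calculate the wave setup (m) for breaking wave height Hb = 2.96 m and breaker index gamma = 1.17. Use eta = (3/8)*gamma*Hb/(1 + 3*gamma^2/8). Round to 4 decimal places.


eta = (3/8) * gamma * Hb / (1 + 3*gamma^2/8)
Numerator = (3/8) * 1.17 * 2.96 = 1.298700
Denominator = 1 + 3*1.17^2/8 = 1 + 0.513338 = 1.513338
eta = 1.298700 / 1.513338
eta = 0.8582 m

0.8582


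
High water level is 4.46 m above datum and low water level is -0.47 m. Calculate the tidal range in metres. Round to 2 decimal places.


Tidal range = High water - Low water
Tidal range = 4.46 - (-0.47)
Tidal range = 4.93 m

4.93


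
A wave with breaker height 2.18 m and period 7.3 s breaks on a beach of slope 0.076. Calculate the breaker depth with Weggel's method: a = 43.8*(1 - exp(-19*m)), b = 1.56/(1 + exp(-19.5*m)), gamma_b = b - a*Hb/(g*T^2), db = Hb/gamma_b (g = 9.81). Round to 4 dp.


a = 43.8 * (1 - exp(-19 * m))
exp(-19 * 0.076) = exp(-1.4440) = 0.235982
a = 43.8 * (1 - 0.235982) = 33.463991
b = 1.56 / (1 + exp(-19.5 * m))
exp(-19.5 * 0.076) = exp(-1.4820) = 0.227183
b = 1.56 / (1 + 0.227183) = 1.271204
Hb / (g * T^2) = 2.18 / (9.81 * 7.3^2) = 2.18 / 522.7749 = 0.00417005
gamma_b = b - a * Hb/(g*T^2) = 1.271204 - 33.463991 * 0.00417005 = 1.131658
db = Hb / gamma_b = 2.18 / 1.131658
db = 1.9264 m

1.9264


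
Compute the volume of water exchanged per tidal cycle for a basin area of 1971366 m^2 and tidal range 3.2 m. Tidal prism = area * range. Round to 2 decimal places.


Tidal prism = Area * Tidal range
P = 1971366 * 3.2
P = 6308371.20 m^3

6308371.20


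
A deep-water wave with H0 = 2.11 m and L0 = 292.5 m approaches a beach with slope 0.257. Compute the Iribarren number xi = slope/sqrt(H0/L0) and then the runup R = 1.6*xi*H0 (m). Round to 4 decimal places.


xi = slope / sqrt(H0/L0)
H0/L0 = 2.11/292.5 = 0.007214
sqrt(0.007214) = 0.084933
xi = 0.257 / 0.084933 = 3.025902
R = 1.6 * xi * H0 = 1.6 * 3.025902 * 2.11
R = 10.2154 m

10.2154


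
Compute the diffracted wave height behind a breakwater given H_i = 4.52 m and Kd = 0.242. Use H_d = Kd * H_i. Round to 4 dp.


H_d = Kd * H_i
H_d = 0.242 * 4.52
H_d = 1.0938 m

1.0938


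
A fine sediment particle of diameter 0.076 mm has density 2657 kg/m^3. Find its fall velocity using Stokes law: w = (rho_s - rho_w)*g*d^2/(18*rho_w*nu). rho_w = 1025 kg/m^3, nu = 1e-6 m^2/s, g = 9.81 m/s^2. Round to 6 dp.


w = (rho_s - rho_w) * g * d^2 / (18 * rho_w * nu)
d = 0.076 mm = 0.000076 m
rho_s - rho_w = 2657 - 1025 = 1632
Numerator = 1632 * 9.81 * (0.000076)^2 = 0.000092473298
Denominator = 18 * 1025 * 1e-6 = 0.018450
w = 0.005012 m/s

0.005012


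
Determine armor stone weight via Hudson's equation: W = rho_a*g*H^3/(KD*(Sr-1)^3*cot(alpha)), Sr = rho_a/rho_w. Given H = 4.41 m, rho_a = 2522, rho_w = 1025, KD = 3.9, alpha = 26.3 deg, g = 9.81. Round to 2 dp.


Sr = rho_a / rho_w = 2522 / 1025 = 2.460488
(Sr - 1) = 1.460488
(Sr - 1)^3 = 3.115256
cot(26.3) = 1 / tan(26.3) = 1 / 0.494231 = 2.023346
Numerator = 2522 * 9.81 * 4.41^3 = 2121924.1618
Denominator = 3.9 * 3.115256 * 2.023346 = 24.582646
W = 2121924.1618 / 24.582646
W = 86317.97 N

86317.97


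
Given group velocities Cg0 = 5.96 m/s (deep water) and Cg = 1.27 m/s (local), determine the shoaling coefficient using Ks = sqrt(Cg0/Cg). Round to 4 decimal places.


Ks = sqrt(Cg0 / Cg)
Ks = sqrt(5.96 / 1.27)
Ks = sqrt(4.6929)
Ks = 2.1663

2.1663


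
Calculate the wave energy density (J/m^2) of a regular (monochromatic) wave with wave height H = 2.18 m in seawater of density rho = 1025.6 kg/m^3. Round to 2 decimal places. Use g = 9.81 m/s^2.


E = (1/8) * rho * g * H^2
E = (1/8) * 1025.6 * 9.81 * 2.18^2
E = 0.125 * 1025.6 * 9.81 * 4.7524
E = 5976.82 J/m^2

5976.82


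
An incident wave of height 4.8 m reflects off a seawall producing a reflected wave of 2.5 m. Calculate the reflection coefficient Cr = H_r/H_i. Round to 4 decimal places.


Cr = H_r / H_i
Cr = 2.5 / 4.8
Cr = 0.5208

0.5208


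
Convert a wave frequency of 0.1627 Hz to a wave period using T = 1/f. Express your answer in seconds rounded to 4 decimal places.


T = 1 / f
T = 1 / 0.1627
T = 6.1463 s

6.1463


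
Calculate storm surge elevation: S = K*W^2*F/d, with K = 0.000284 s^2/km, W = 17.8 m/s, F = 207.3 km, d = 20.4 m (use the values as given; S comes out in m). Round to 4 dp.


S = K * W^2 * F / d
W^2 = 17.8^2 = 316.84
S = 0.000284 * 316.84 * 207.3 / 20.4
Numerator = 0.000284 * 316.84 * 207.3 = 18.653385
S = 18.653385 / 20.4 = 0.9144 m

0.9144


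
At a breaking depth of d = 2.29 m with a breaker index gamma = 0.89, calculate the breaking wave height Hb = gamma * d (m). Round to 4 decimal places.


Hb = gamma * d
Hb = 0.89 * 2.29
Hb = 2.0381 m

2.0381


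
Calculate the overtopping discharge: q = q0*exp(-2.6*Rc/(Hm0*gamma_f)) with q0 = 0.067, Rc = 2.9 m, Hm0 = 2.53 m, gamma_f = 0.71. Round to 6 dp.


q = q0 * exp(-2.6 * Rc / (Hm0 * gamma_f))
Exponent = -2.6 * 2.9 / (2.53 * 0.71)
= -2.6 * 2.9 / 1.7963
= -4.197517
exp(-4.197517) = 0.015033
q = 0.067 * 0.015033
q = 0.001007 m^3/s/m

0.001007


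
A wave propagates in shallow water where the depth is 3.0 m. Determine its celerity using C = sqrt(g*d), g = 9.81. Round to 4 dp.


Using the shallow-water approximation:
C = sqrt(g * d) = sqrt(9.81 * 3.0)
C = sqrt(29.4300)
C = 5.4249 m/s

5.4249


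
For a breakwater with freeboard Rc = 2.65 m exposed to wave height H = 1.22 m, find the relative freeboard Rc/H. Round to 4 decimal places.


Relative freeboard = Rc / H
= 2.65 / 1.22
= 2.1721

2.1721


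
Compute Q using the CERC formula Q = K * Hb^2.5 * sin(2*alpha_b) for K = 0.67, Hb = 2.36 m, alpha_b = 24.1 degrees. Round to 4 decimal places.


Q = K * Hb^2.5 * sin(2 * alpha_b)
Hb^2.5 = 2.36^2.5 = 8.556182
sin(2 * 24.1) = sin(48.2) = 0.745476
Q = 0.67 * 8.556182 * 0.745476
Q = 4.2735 m^3/s

4.2735


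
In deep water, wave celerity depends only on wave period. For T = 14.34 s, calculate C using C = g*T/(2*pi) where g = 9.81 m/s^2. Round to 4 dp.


We use the deep-water celerity formula:
C = g * T / (2 * pi)
C = 9.81 * 14.34 / (2 * 3.14159...)
C = 140.675400 / 6.283185
C = 22.3892 m/s

22.3892


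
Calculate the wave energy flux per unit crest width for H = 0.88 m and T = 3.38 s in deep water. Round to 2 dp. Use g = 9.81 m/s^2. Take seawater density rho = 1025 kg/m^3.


P = rho * g^2 * H^2 * T / (32 * pi)
P = 1025 * 9.81^2 * 0.88^2 * 3.38 / (32 * pi)
P = 1025 * 96.2361 * 0.7744 * 3.38 / 100.53096
P = 2568.29 W/m

2568.29


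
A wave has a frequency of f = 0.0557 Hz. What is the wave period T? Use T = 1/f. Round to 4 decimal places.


T = 1 / f
T = 1 / 0.0557
T = 17.9533 s

17.9533


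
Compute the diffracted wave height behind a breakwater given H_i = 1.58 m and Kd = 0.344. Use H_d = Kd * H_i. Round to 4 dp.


H_d = Kd * H_i
H_d = 0.344 * 1.58
H_d = 0.5435 m

0.5435


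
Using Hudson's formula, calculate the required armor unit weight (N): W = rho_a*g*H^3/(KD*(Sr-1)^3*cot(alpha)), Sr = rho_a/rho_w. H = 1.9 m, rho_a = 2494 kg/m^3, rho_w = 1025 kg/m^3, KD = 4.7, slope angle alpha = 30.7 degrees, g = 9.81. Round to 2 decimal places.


Sr = rho_a / rho_w = 2494 / 1025 = 2.433171
(Sr - 1) = 1.433171
(Sr - 1)^3 = 2.943702
cot(30.7) = 1 / tan(30.7) = 1 / 0.593757 = 1.684192
Numerator = 2494 * 9.81 * 1.9^3 = 167813.2543
Denominator = 4.7 * 2.943702 * 1.684192 = 23.301465
W = 167813.2543 / 23.301465
W = 7201.83 N

7201.83


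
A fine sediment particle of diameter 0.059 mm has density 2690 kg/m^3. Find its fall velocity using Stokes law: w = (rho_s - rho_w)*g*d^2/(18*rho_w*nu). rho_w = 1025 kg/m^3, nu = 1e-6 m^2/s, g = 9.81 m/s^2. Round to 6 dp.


w = (rho_s - rho_w) * g * d^2 / (18 * rho_w * nu)
d = 0.059 mm = 0.000059 m
rho_s - rho_w = 2690 - 1025 = 1665
Numerator = 1665 * 9.81 * (0.000059)^2 = 0.000056857436
Denominator = 18 * 1025 * 1e-6 = 0.018450
w = 0.003082 m/s

0.003082


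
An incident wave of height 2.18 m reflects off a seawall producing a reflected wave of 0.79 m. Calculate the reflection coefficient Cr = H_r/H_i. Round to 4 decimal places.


Cr = H_r / H_i
Cr = 0.79 / 2.18
Cr = 0.3624

0.3624


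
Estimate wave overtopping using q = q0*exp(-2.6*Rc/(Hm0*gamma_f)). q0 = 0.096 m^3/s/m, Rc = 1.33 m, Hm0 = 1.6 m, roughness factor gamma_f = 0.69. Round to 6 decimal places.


q = q0 * exp(-2.6 * Rc / (Hm0 * gamma_f))
Exponent = -2.6 * 1.33 / (1.6 * 0.69)
= -2.6 * 1.33 / 1.1040
= -3.132246
exp(-3.132246) = 0.043620
q = 0.096 * 0.043620
q = 0.004187 m^3/s/m

0.004187


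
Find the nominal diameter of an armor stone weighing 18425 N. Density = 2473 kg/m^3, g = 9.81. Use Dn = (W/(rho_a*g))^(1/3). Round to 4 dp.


V = W / (rho_a * g)
V = 18425 / (2473 * 9.81)
V = 18425 / 24260.13
V = 0.759477 m^3
Dn = V^(1/3) = 0.759477^(1/3)
Dn = 0.9124 m

0.9124


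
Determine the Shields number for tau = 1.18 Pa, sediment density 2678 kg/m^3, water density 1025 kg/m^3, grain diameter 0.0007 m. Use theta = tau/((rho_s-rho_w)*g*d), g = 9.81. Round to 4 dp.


theta = tau / ((rho_s - rho_w) * g * d)
rho_s - rho_w = 2678 - 1025 = 1653
Denominator = 1653 * 9.81 * 0.0007 = 11.351151
theta = 1.18 / 11.351151
theta = 0.1040

0.1040


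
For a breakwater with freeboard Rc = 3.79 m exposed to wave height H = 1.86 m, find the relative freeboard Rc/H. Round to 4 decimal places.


Relative freeboard = Rc / H
= 3.79 / 1.86
= 2.0376

2.0376


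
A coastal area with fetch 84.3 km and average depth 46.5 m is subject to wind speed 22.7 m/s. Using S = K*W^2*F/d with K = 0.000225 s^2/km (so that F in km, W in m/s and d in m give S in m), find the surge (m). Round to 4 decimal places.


S = K * W^2 * F / d
W^2 = 22.7^2 = 515.29
S = 0.000225 * 515.29 * 84.3 / 46.5
Numerator = 0.000225 * 515.29 * 84.3 = 9.773763
S = 9.773763 / 46.5 = 0.2102 m

0.2102


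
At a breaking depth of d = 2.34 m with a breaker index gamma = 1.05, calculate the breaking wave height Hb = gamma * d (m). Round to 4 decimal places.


Hb = gamma * d
Hb = 1.05 * 2.34
Hb = 2.4570 m

2.4570


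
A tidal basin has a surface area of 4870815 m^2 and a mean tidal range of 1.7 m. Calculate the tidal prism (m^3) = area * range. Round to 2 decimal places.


Tidal prism = Area * Tidal range
P = 4870815 * 1.7
P = 8280385.50 m^3

8280385.50


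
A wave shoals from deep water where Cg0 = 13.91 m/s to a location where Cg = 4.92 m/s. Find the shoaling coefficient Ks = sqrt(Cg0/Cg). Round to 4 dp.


Ks = sqrt(Cg0 / Cg)
Ks = sqrt(13.91 / 4.92)
Ks = sqrt(2.8272)
Ks = 1.6814

1.6814


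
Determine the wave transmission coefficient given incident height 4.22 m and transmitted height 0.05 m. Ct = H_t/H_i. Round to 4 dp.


Ct = H_t / H_i
Ct = 0.05 / 4.22
Ct = 0.0118

0.0118


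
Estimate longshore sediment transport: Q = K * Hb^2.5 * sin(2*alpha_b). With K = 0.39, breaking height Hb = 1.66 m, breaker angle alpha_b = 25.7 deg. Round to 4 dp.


Q = K * Hb^2.5 * sin(2 * alpha_b)
Hb^2.5 = 1.66^2.5 = 3.550342
sin(2 * 25.7) = sin(51.4) = 0.781520
Q = 0.39 * 3.550342 * 0.781520
Q = 1.0821 m^3/s

1.0821


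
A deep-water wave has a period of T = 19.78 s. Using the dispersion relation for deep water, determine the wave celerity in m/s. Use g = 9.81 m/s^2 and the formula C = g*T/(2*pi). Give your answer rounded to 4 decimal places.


We use the deep-water celerity formula:
C = g * T / (2 * pi)
C = 9.81 * 19.78 / (2 * 3.14159...)
C = 194.041800 / 6.283185
C = 30.8827 m/s

30.8827


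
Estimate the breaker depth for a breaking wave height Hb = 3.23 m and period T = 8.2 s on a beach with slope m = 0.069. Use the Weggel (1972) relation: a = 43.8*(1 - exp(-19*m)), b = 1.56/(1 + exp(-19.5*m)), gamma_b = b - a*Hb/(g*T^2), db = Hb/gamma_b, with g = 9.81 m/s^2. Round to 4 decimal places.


a = 43.8 * (1 - exp(-19 * m))
exp(-19 * 0.069) = exp(-1.3110) = 0.269550
a = 43.8 * (1 - 0.269550) = 31.993694
b = 1.56 / (1 + exp(-19.5 * m))
exp(-19.5 * 0.069) = exp(-1.3455) = 0.260409
b = 1.56 / (1 + 0.260409) = 1.237693
Hb / (g * T^2) = 3.23 / (9.81 * 8.2^2) = 3.23 / 659.6244 = 0.00489673
gamma_b = b - a * Hb/(g*T^2) = 1.237693 - 31.993694 * 0.00489673 = 1.081029
db = Hb / gamma_b = 3.23 / 1.081029
db = 2.9879 m

2.9879


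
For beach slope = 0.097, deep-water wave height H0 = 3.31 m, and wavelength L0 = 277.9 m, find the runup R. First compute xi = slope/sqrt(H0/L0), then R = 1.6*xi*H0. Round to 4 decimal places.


xi = slope / sqrt(H0/L0)
H0/L0 = 3.31/277.9 = 0.011911
sqrt(0.011911) = 0.109136
xi = 0.097 / 0.109136 = 0.888796
R = 1.6 * xi * H0 = 1.6 * 0.888796 * 3.31
R = 4.7071 m

4.7071


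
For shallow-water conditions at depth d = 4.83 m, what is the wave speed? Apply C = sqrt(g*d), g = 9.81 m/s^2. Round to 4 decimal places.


Using the shallow-water approximation:
C = sqrt(g * d) = sqrt(9.81 * 4.83)
C = sqrt(47.3823)
C = 6.8835 m/s

6.8835


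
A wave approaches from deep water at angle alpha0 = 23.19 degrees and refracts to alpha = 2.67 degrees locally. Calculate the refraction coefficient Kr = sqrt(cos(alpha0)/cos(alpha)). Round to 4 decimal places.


Kr = sqrt(cos(alpha0) / cos(alpha))
cos(23.19) = 0.919204
cos(2.67) = 0.998914
Kr = sqrt(0.919204 / 0.998914)
Kr = sqrt(0.920203)
Kr = 0.9593

0.9593


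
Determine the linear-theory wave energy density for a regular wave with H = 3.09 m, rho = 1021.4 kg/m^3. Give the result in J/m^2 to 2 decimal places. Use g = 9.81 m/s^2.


E = (1/8) * rho * g * H^2
E = (1/8) * 1021.4 * 9.81 * 3.09^2
E = 0.125 * 1021.4 * 9.81 * 9.5481
E = 11958.92 J/m^2

11958.92


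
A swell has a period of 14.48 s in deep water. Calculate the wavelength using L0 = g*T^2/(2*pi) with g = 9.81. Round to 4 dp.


L0 = g * T^2 / (2 * pi)
L0 = 9.81 * 14.48^2 / (2 * pi)
L0 = 9.81 * 209.6704 / 6.28319
L0 = 2056.8666 / 6.28319
L0 = 327.3605 m

327.3605


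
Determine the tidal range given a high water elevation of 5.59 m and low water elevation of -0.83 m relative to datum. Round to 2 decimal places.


Tidal range = High water - Low water
Tidal range = 5.59 - (-0.83)
Tidal range = 6.42 m

6.42


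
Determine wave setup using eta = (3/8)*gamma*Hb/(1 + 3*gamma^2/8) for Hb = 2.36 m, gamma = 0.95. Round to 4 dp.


eta = (3/8) * gamma * Hb / (1 + 3*gamma^2/8)
Numerator = (3/8) * 0.95 * 2.36 = 0.840750
Denominator = 1 + 3*0.95^2/8 = 1 + 0.338438 = 1.338438
eta = 0.840750 / 1.338438
eta = 0.6282 m

0.6282


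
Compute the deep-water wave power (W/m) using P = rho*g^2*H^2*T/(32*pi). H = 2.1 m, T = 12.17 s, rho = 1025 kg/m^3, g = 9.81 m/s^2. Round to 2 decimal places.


P = rho * g^2 * H^2 * T / (32 * pi)
P = 1025 * 9.81^2 * 2.1^2 * 12.17 / (32 * pi)
P = 1025 * 96.2361 * 4.4100 * 12.17 / 100.53096
P = 52661.25 W/m

52661.25


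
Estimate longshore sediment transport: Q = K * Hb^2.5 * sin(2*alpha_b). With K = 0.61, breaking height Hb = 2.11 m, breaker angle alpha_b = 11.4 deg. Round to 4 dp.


Q = K * Hb^2.5 * sin(2 * alpha_b)
Hb^2.5 = 2.11^2.5 = 6.467049
sin(2 * 11.4) = sin(22.8) = 0.387516
Q = 0.61 * 6.467049 * 0.387516
Q = 1.5287 m^3/s

1.5287


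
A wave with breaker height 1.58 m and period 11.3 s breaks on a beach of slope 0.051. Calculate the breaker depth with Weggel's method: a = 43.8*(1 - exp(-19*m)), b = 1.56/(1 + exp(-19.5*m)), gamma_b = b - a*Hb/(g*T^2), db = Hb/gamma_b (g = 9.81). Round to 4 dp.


a = 43.8 * (1 - exp(-19 * m))
exp(-19 * 0.051) = exp(-0.9690) = 0.379462
a = 43.8 * (1 - 0.379462) = 27.179551
b = 1.56 / (1 + exp(-19.5 * m))
exp(-19.5 * 0.051) = exp(-0.9945) = 0.369908
b = 1.56 / (1 + 0.369908) = 1.138762
Hb / (g * T^2) = 1.58 / (9.81 * 11.3^2) = 1.58 / 1252.6389 = 0.00126134
gamma_b = b - a * Hb/(g*T^2) = 1.138762 - 27.179551 * 0.00126134 = 1.104480
db = Hb / gamma_b = 1.58 / 1.104480
db = 1.4305 m

1.4305


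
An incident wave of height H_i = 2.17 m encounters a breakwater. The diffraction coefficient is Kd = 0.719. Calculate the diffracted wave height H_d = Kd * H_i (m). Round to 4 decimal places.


H_d = Kd * H_i
H_d = 0.719 * 2.17
H_d = 1.5602 m

1.5602


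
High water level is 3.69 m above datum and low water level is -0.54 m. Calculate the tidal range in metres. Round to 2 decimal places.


Tidal range = High water - Low water
Tidal range = 3.69 - (-0.54)
Tidal range = 4.23 m

4.23


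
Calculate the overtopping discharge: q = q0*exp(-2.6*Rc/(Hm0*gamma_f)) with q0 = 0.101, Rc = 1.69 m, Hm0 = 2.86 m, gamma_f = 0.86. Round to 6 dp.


q = q0 * exp(-2.6 * Rc / (Hm0 * gamma_f))
Exponent = -2.6 * 1.69 / (2.86 * 0.86)
= -2.6 * 1.69 / 2.4596
= -1.786469
exp(-1.786469) = 0.167551
q = 0.101 * 0.167551
q = 0.016923 m^3/s/m

0.016923


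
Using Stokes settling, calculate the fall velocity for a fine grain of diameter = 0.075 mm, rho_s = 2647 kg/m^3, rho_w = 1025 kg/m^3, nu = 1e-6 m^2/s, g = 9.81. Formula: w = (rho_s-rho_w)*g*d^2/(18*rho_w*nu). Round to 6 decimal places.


w = (rho_s - rho_w) * g * d^2 / (18 * rho_w * nu)
d = 0.075 mm = 0.000075 m
rho_s - rho_w = 2647 - 1025 = 1622
Numerator = 1622 * 9.81 * (0.000075)^2 = 0.000089503987
Denominator = 18 * 1025 * 1e-6 = 0.018450
w = 0.004851 m/s

0.004851


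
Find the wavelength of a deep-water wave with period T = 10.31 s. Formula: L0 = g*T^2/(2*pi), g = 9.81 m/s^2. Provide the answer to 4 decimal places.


L0 = g * T^2 / (2 * pi)
L0 = 9.81 * 10.31^2 / (2 * pi)
L0 = 9.81 * 106.2961 / 6.28319
L0 = 1042.7647 / 6.28319
L0 = 165.9612 m

165.9612


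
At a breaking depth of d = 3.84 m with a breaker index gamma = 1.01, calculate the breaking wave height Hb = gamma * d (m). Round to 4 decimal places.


Hb = gamma * d
Hb = 1.01 * 3.84
Hb = 3.8784 m

3.8784


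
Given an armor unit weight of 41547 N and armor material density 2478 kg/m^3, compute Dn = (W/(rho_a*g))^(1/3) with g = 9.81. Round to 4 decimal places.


V = W / (rho_a * g)
V = 41547 / (2478 * 9.81)
V = 41547 / 24309.18
V = 1.709107 m^3
Dn = V^(1/3) = 1.709107^(1/3)
Dn = 1.1956 m

1.1956


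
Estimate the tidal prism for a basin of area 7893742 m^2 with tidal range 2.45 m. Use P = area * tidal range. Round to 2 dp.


Tidal prism = Area * Tidal range
P = 7893742 * 2.45
P = 19339667.90 m^3

19339667.90


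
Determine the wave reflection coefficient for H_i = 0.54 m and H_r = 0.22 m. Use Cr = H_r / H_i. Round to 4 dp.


Cr = H_r / H_i
Cr = 0.22 / 0.54
Cr = 0.4074

0.4074


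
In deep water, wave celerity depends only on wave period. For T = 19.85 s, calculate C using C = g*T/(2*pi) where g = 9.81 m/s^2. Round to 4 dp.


We use the deep-water celerity formula:
C = g * T / (2 * pi)
C = 9.81 * 19.85 / (2 * 3.14159...)
C = 194.728500 / 6.283185
C = 30.9920 m/s

30.9920


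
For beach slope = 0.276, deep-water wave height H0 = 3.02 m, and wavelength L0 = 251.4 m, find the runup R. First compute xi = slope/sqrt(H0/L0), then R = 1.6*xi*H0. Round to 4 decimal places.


xi = slope / sqrt(H0/L0)
H0/L0 = 3.02/251.4 = 0.012013
sqrt(0.012013) = 0.109603
xi = 0.276 / 0.109603 = 2.518189
R = 1.6 * xi * H0 = 1.6 * 2.518189 * 3.02
R = 12.1679 m

12.1679


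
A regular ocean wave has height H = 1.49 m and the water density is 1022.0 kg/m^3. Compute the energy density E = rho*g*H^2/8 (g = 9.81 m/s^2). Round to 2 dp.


E = (1/8) * rho * g * H^2
E = (1/8) * 1022.0 * 9.81 * 1.49^2
E = 0.125 * 1022.0 * 9.81 * 2.2201
E = 2782.29 J/m^2

2782.29


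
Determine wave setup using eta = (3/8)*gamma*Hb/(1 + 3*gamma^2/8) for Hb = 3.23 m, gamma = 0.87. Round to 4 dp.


eta = (3/8) * gamma * Hb / (1 + 3*gamma^2/8)
Numerator = (3/8) * 0.87 * 3.23 = 1.053787
Denominator = 1 + 3*0.87^2/8 = 1 + 0.283838 = 1.283838
eta = 1.053787 / 1.283838
eta = 0.8208 m

0.8208


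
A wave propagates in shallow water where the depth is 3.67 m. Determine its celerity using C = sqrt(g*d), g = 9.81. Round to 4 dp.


Using the shallow-water approximation:
C = sqrt(g * d) = sqrt(9.81 * 3.67)
C = sqrt(36.0027)
C = 6.0002 m/s

6.0002


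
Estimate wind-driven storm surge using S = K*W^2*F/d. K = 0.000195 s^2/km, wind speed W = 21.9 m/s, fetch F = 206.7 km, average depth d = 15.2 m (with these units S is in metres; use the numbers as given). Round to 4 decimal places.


S = K * W^2 * F / d
W^2 = 21.9^2 = 479.61
S = 0.000195 * 479.61 * 206.7 / 15.2
Numerator = 0.000195 * 479.61 * 206.7 = 19.331400
S = 19.331400 / 15.2 = 1.2718 m

1.2718


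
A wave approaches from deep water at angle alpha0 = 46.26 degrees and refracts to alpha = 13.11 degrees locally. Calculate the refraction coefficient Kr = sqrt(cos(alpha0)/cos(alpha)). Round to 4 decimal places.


Kr = sqrt(cos(alpha0) / cos(alpha))
cos(46.26) = 0.691387
cos(13.11) = 0.973936
Kr = sqrt(0.691387 / 0.973936)
Kr = sqrt(0.709889)
Kr = 0.8425

0.8425


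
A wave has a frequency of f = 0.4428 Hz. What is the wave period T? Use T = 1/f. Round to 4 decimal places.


T = 1 / f
T = 1 / 0.4428
T = 2.2584 s

2.2584


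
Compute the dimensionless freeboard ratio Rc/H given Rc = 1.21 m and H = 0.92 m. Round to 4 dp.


Relative freeboard = Rc / H
= 1.21 / 0.92
= 1.3152

1.3152


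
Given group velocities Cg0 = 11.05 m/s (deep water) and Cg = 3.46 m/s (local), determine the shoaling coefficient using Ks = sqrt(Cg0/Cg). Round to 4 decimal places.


Ks = sqrt(Cg0 / Cg)
Ks = sqrt(11.05 / 3.46)
Ks = sqrt(3.1936)
Ks = 1.7871

1.7871


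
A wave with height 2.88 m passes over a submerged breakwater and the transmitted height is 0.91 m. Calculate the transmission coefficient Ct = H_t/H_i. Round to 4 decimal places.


Ct = H_t / H_i
Ct = 0.91 / 2.88
Ct = 0.3160

0.3160


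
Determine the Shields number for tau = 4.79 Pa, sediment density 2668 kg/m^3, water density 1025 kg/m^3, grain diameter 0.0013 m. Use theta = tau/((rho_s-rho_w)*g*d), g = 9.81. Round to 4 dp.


theta = tau / ((rho_s - rho_w) * g * d)
rho_s - rho_w = 2668 - 1025 = 1643
Denominator = 1643 * 9.81 * 0.0013 = 20.953179
theta = 4.79 / 20.953179
theta = 0.2286

0.2286


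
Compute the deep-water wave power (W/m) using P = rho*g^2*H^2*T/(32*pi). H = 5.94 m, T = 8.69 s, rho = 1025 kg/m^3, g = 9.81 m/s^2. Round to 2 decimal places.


P = rho * g^2 * H^2 * T / (32 * pi)
P = 1025 * 9.81^2 * 5.94^2 * 8.69 / (32 * pi)
P = 1025 * 96.2361 * 35.2836 * 8.69 / 100.53096
P = 300853.24 W/m

300853.24


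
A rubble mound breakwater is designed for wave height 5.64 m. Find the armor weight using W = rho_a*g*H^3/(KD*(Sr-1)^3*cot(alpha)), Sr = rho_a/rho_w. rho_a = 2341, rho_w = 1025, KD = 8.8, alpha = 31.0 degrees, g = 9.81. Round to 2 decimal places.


Sr = rho_a / rho_w = 2341 / 1025 = 2.283902
(Sr - 1) = 1.283902
(Sr - 1)^3 = 2.116392
cot(31.0) = 1 / tan(31.0) = 1 / 0.600861 = 1.664279
Numerator = 2341 * 9.81 * 5.64^3 = 4120099.7723
Denominator = 8.8 * 2.116392 * 1.664279 = 30.995954
W = 4120099.7723 / 30.995954
W = 132923.79 N

132923.79
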